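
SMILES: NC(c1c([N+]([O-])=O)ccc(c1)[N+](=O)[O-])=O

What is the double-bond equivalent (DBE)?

7

Molecular formula from the SMILES: C7H5N3O5.
DoU = (2C + 2 + N − H − X)/2 = (2·7 + 2 + 3 − 5 − 0)/2 = 14/2 = 7.
(Structurally: 1 ring(s) + 6 π bond(s) = 7.)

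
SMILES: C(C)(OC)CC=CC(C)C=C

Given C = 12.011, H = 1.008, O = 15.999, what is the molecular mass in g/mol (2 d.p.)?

154.25

Molecular formula: C10H18O.
M = 10×12.011 + 18×1.008 + 1×15.999 = 154.25 g/mol.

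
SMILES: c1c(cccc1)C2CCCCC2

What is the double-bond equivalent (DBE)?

5

Molecular formula from the SMILES: C12H16.
DoU = (2C + 2 + N − H − X)/2 = (2·12 + 2 + 0 − 16 − 0)/2 = 10/2 = 5.
(Structurally: 2 ring(s) + 3 π bond(s) = 5.)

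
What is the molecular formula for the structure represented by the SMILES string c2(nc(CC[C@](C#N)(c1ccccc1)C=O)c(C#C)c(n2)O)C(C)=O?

Heavy atoms from the SMILES: 19 C, 3 N, 3 O.
Implicit hydrogens by atom environment:
  5 × C (aromatic): 1 H each → 5
  5 × C (aromatic): no H
  4 × C: no H
  2 × C: 2 H each → 4
  2 × C: 1 H each → 2
  2 × N (aromatic): no H
  2 × O: no H
  1 × C: 3 H
  1 × N: no H
  1 × O: 1 H
  Total hydrogens = 15.
Molecular formula: C19H15N3O3

C19H15N3O3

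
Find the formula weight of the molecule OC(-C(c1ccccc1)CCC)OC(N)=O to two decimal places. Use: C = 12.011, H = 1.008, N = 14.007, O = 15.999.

223.27

Molecular formula: C12H17NO3.
M = 12×12.011 + 17×1.008 + 1×14.007 + 3×15.999 = 223.27 g/mol.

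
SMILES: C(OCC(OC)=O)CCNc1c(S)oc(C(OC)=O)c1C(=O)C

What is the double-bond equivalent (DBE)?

6

Molecular formula from the SMILES: C14H19NO7S.
DoU = (2C + 2 + N − H − X)/2 = (2·14 + 2 + 1 − 19 − 0)/2 = 12/2 = 6.
(Structurally: 1 ring(s) + 5 π bond(s) = 6.)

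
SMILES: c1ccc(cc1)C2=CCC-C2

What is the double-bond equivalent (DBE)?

Molecular formula from the SMILES: C11H12.
DoU = (2C + 2 + N − H − X)/2 = (2·11 + 2 + 0 − 12 − 0)/2 = 12/2 = 6.
(Structurally: 2 ring(s) + 4 π bond(s) = 6.)

6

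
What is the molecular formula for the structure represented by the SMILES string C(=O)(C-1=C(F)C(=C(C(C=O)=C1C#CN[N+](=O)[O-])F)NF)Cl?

Heavy atoms from the SMILES: 10 C, 1 Cl, 3 F, 3 N, 4 O.
Implicit hydrogens by atom environment:
  6 × C (aromatic): no H
  3 × C: no H
  3 × F: no H
  3 × O: no H
  2 × N: 1 H each → 2
  1 × C: 1 H
  1 × Cl: no H
  1 × N (charge +1): no H
  1 × O (charge -1): no H
  Total hydrogens = 3.
Molecular formula: C10H3ClF3N3O4

C10H3ClF3N3O4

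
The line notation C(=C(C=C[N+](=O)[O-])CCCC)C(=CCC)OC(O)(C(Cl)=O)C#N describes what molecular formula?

C15H19ClN2O5

Heavy atoms from the SMILES: 15 C, 1 Cl, 2 N, 5 O.
Implicit hydrogens by atom environment:
  5 × C: no H
  4 × C: 2 H each → 8
  4 × C: 1 H each → 4
  3 × O: no H
  2 × C: 3 H each → 6
  1 × Cl: no H
  1 × N: no H
  1 × N (charge +1): no H
  1 × O: 1 H
  1 × O (charge -1): no H
  Total hydrogens = 19.
Molecular formula: C15H19ClN2O5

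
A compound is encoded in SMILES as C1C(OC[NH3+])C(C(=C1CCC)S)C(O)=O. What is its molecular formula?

Heavy atoms from the SMILES: 10 C, 1 N, 3 O, 1 S.
Implicit hydrogens by atom environment:
  4 × C: 2 H each → 8
  3 × C: no H
  2 × C: 1 H each → 2
  2 × O: no H
  1 × C: 3 H
  1 × N (charge +1): 3 H
  1 × O: 1 H
  1 × S: 1 H
  Total hydrogens = 18.
Net charge +1.
Molecular formula: C10H18NO3S+

C10H18NO3S+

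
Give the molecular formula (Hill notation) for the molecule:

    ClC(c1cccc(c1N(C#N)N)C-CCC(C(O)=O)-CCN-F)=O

C15H18ClFN4O3

Heavy atoms from the SMILES: 15 C, 1 Cl, 1 F, 4 N, 3 O.
Implicit hydrogens by atom environment:
  5 × C: 2 H each → 10
  3 × C (aromatic): 1 H each → 3
  3 × C (aromatic): no H
  3 × C: no H
  2 × N: no H
  2 × O: no H
  1 × C: 1 H
  1 × Cl: no H
  1 × F: no H
  1 × N: 2 H
  1 × N: 1 H
  1 × O: 1 H
  Total hydrogens = 18.
Molecular formula: C15H18ClFN4O3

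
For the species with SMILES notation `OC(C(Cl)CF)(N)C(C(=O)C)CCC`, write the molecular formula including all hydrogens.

C9H17ClFNO2

Heavy atoms from the SMILES: 9 C, 1 Cl, 1 F, 1 N, 2 O.
Implicit hydrogens by atom environment:
  3 × C: 2 H each → 6
  2 × C: 3 H each → 6
  2 × C: 1 H each → 2
  2 × C: no H
  1 × Cl: no H
  1 × F: no H
  1 × N: 2 H
  1 × O: 1 H
  1 × O: no H
  Total hydrogens = 17.
Molecular formula: C9H17ClFNO2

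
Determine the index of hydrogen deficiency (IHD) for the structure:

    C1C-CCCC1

1

Molecular formula from the SMILES: C6H12.
DoU = (2C + 2 + N − H − X)/2 = (2·6 + 2 + 0 − 12 − 0)/2 = 2/2 = 1.
(Structurally: 1 ring(s) + 0 π bond(s) = 1.)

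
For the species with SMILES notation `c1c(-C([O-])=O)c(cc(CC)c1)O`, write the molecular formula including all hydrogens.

C9H9O3-

Heavy atoms from the SMILES: 9 C, 3 O.
Implicit hydrogens by atom environment:
  3 × C (aromatic): 1 H each → 3
  3 × C (aromatic): no H
  1 × C: 3 H
  1 × C: 2 H
  1 × C: no H
  1 × O: 1 H
  1 × O: no H
  1 × O (charge -1): no H
  Total hydrogens = 9.
Net charge -1.
Molecular formula: C9H9O3-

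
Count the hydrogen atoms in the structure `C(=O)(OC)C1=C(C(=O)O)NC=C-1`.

Hydrogens are implicit in SMILES; fill each atom to its normal valence:
  3 × O: no H
  2 × C (aromatic): 1 H each → 2
  2 × C (aromatic): no H
  2 × C: no H
  1 × C: 3 H
  1 × N (aromatic): 1 H
  1 × O: 1 H
  Total hydrogens = 7.

7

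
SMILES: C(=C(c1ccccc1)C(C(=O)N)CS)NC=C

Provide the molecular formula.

C13H16N2OS

Heavy atoms from the SMILES: 13 C, 2 N, 1 O, 1 S.
Implicit hydrogens by atom environment:
  5 × C (aromatic): 1 H each → 5
  3 × C: 1 H each → 3
  2 × C: 2 H each → 4
  2 × C: no H
  1 × C (aromatic): no H
  1 × N: 2 H
  1 × N: 1 H
  1 × O: no H
  1 × S: 1 H
  Total hydrogens = 16.
Molecular formula: C13H16N2OS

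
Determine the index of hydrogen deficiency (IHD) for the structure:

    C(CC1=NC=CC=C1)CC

4

Molecular formula from the SMILES: C9H13N.
DoU = (2C + 2 + N − H − X)/2 = (2·9 + 2 + 1 − 13 − 0)/2 = 8/2 = 4.
(Structurally: 1 ring(s) + 3 π bond(s) = 4.)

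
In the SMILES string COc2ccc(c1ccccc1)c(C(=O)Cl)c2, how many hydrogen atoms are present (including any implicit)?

Hydrogens are implicit in SMILES; fill each atom to its normal valence:
  8 × C (aromatic): 1 H each → 8
  4 × C (aromatic): no H
  2 × O: no H
  1 × C: 3 H
  1 × C: no H
  1 × Cl: no H
  Total hydrogens = 11.

11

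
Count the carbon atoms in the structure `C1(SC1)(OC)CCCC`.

The symbol for carbon appears 7 times in the SMILES.

7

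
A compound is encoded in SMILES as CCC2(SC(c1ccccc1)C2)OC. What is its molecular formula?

Heavy atoms from the SMILES: 12 C, 1 O, 1 S.
Implicit hydrogens by atom environment:
  5 × C (aromatic): 1 H each → 5
  2 × C: 3 H each → 6
  2 × C: 2 H each → 4
  1 × C: 1 H
  1 × C: no H
  1 × C (aromatic): no H
  1 × O: no H
  1 × S: no H
  Total hydrogens = 16.
Molecular formula: C12H16OS

C12H16OS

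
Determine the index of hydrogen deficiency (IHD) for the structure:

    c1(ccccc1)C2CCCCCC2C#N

7

Molecular formula from the SMILES: C14H17N.
DoU = (2C + 2 + N − H − X)/2 = (2·14 + 2 + 1 − 17 − 0)/2 = 14/2 = 7.
(Structurally: 2 ring(s) + 5 π bond(s) = 7.)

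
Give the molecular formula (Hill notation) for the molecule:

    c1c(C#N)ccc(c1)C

Heavy atoms from the SMILES: 8 C, 1 N.
Implicit hydrogens by atom environment:
  4 × C (aromatic): 1 H each → 4
  2 × C (aromatic): no H
  1 × C: 3 H
  1 × C: no H
  1 × N: no H
  Total hydrogens = 7.
Molecular formula: C8H7N

C8H7N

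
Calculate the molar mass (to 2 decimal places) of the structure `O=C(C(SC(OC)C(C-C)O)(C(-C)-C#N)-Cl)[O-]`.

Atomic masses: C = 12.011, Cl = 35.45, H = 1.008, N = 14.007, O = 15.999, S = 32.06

280.74

Molecular formula: C10H15ClNO4S-.
M = 10×12.011 + 1×35.45 + 15×1.008 + 1×14.007 + 4×15.999 + 1×32.06 = 280.74 g/mol.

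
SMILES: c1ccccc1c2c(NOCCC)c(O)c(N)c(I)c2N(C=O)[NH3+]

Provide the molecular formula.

Heavy atoms from the SMILES: 16 C, 1 I, 4 N, 3 O.
Implicit hydrogens by atom environment:
  7 × C (aromatic): no H
  5 × C (aromatic): 1 H each → 5
  2 × C: 2 H each → 4
  2 × O: no H
  1 × C: 3 H
  1 × C: 1 H
  1 × I: no H
  1 × N (charge +1): 3 H
  1 × N: 2 H
  1 × N: 1 H
  1 × N: no H
  1 × O: 1 H
  Total hydrogens = 20.
Net charge +1.
Molecular formula: C16H20IN4O3+

C16H20IN4O3+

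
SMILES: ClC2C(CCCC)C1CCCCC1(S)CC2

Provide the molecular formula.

Heavy atoms from the SMILES: 14 C, 1 Cl, 1 S.
Implicit hydrogens by atom environment:
  9 × C: 2 H each → 18
  3 × C: 1 H each → 3
  1 × C: 3 H
  1 × C: no H
  1 × Cl: no H
  1 × S: 1 H
  Total hydrogens = 25.
Molecular formula: C14H25ClS

C14H25ClS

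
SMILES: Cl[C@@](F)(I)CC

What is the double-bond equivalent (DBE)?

0

Molecular formula from the SMILES: C3H5ClFI.
DoU = (2C + 2 + N − H − X)/2 = (2·3 + 2 + 0 − 5 − 3)/2 = 0/2 = 0.
(Structurally: 0 ring(s) + 0 π bond(s) = 0.)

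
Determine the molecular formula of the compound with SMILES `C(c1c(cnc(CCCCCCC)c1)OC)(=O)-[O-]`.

C14H20NO3-

Heavy atoms from the SMILES: 14 C, 1 N, 3 O.
Implicit hydrogens by atom environment:
  6 × C: 2 H each → 12
  3 × C (aromatic): no H
  2 × C: 3 H each → 6
  2 × C (aromatic): 1 H each → 2
  2 × O: no H
  1 × C: no H
  1 × N (aromatic): no H
  1 × O (charge -1): no H
  Total hydrogens = 20.
Net charge -1.
Molecular formula: C14H20NO3-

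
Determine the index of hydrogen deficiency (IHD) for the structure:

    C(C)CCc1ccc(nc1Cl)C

4

Molecular formula from the SMILES: C10H14ClN.
DoU = (2C + 2 + N − H − X)/2 = (2·10 + 2 + 1 − 14 − 1)/2 = 8/2 = 4.
(Structurally: 1 ring(s) + 3 π bond(s) = 4.)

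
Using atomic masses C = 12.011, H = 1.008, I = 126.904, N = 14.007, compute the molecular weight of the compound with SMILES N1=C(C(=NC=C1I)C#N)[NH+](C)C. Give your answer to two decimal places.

Molecular formula: C7H8IN4+.
M = 7×12.011 + 8×1.008 + 1×126.904 + 4×14.007 = 275.07 g/mol.

275.07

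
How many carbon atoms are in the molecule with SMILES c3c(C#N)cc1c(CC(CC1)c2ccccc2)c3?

17

The symbol for carbon appears 17 times in the SMILES. Lowercase c denotes aromatic carbon and counts toward C.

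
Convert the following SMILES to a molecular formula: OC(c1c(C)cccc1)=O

C8H8O2

Heavy atoms from the SMILES: 8 C, 2 O.
Implicit hydrogens by atom environment:
  4 × C (aromatic): 1 H each → 4
  2 × C (aromatic): no H
  1 × C: 3 H
  1 × C: no H
  1 × O: 1 H
  1 × O: no H
  Total hydrogens = 8.
Molecular formula: C8H8O2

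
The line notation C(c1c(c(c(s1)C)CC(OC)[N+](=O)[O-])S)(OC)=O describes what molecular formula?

Heavy atoms from the SMILES: 10 C, 1 N, 5 O, 2 S.
Implicit hydrogens by atom environment:
  4 × C (aromatic): no H
  4 × O: no H
  3 × C: 3 H each → 9
  1 × C: 2 H
  1 × C: 1 H
  1 × C: no H
  1 × N (charge +1): no H
  1 × O (charge -1): no H
  1 × S: 1 H
  1 × S (aromatic): no H
  Total hydrogens = 13.
Molecular formula: C10H13NO5S2

C10H13NO5S2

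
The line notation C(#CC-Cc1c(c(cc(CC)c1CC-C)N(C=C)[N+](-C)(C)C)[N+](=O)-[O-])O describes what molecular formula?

C20H30N3O3+

Heavy atoms from the SMILES: 20 C, 3 N, 3 O.
Implicit hydrogens by atom environment:
  6 × C: 2 H each → 12
  5 × C: 3 H each → 15
  5 × C (aromatic): no H
  2 × C: no H
  2 × N (charge +1): no H
  1 × C (aromatic): 1 H
  1 × C: 1 H
  1 × N: no H
  1 × O: 1 H
  1 × O: no H
  1 × O (charge -1): no H
  Total hydrogens = 30.
Net charge +1.
Molecular formula: C20H30N3O3+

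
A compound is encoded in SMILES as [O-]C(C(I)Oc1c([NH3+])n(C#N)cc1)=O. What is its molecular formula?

C7H6IN3O3

Heavy atoms from the SMILES: 7 C, 1 I, 3 N, 3 O.
Implicit hydrogens by atom environment:
  2 × C (aromatic): 1 H each → 2
  2 × C (aromatic): no H
  2 × C: no H
  2 × O: no H
  1 × C: 1 H
  1 × I: no H
  1 × N (charge +1): 3 H
  1 × N (aromatic): no H
  1 × N: no H
  1 × O (charge -1): no H
  Total hydrogens = 6.
Molecular formula: C7H6IN3O3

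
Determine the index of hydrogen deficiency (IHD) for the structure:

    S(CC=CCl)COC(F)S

Molecular formula from the SMILES: C5H8ClFOS2.
DoU = (2C + 2 + N − H − X)/2 = (2·5 + 2 + 0 − 8 − 2)/2 = 2/2 = 1.
(Structurally: 0 ring(s) + 1 π bond(s) = 1.)

1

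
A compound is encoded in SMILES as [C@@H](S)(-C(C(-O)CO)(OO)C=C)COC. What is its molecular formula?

Heavy atoms from the SMILES: 8 C, 5 O, 1 S.
Implicit hydrogens by atom environment:
  3 × C: 2 H each → 6
  3 × C: 1 H each → 3
  3 × O: 1 H each → 3
  2 × O: no H
  1 × C: 3 H
  1 × C: no H
  1 × S: 1 H
  Total hydrogens = 16.
Molecular formula: C8H16O5S

C8H16O5S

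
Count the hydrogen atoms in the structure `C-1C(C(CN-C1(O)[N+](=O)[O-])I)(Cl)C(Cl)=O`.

Hydrogens are implicit in SMILES; fill each atom to its normal valence:
  3 × C: no H
  2 × C: 2 H each → 4
  2 × Cl: no H
  2 × O: no H
  1 × C: 1 H
  1 × I: no H
  1 × N: 1 H
  1 × N (charge +1): no H
  1 × O: 1 H
  1 × O (charge -1): no H
  Total hydrogens = 7.

7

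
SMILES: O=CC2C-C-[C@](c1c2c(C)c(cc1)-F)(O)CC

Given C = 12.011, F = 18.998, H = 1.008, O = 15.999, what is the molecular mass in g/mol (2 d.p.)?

Molecular formula: C14H17FO2.
M = 14×12.011 + 1×18.998 + 17×1.008 + 2×15.999 = 236.29 g/mol.

236.29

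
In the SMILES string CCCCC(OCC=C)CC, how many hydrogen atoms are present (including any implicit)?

Hydrogens are implicit in SMILES; fill each atom to its normal valence:
  6 × C: 2 H each → 12
  2 × C: 3 H each → 6
  2 × C: 1 H each → 2
  1 × O: no H
  Total hydrogens = 20.

20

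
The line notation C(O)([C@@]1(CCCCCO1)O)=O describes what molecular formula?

C7H12O4

Heavy atoms from the SMILES: 7 C, 4 O.
Implicit hydrogens by atom environment:
  5 × C: 2 H each → 10
  2 × C: no H
  2 × O: 1 H each → 2
  2 × O: no H
  Total hydrogens = 12.
Molecular formula: C7H12O4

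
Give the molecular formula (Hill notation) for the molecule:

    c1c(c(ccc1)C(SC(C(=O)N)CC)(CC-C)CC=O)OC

C17H25NO3S

Heavy atoms from the SMILES: 17 C, 1 N, 3 O, 1 S.
Implicit hydrogens by atom environment:
  4 × C: 2 H each → 8
  4 × C (aromatic): 1 H each → 4
  3 × C: 3 H each → 9
  3 × O: no H
  2 × C: 1 H each → 2
  2 × C: no H
  2 × C (aromatic): no H
  1 × N: 2 H
  1 × S: no H
  Total hydrogens = 25.
Molecular formula: C17H25NO3S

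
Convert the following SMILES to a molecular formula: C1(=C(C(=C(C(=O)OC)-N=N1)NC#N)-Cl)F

Heavy atoms from the SMILES: 7 C, 1 Cl, 1 F, 4 N, 2 O.
Implicit hydrogens by atom environment:
  4 × C (aromatic): no H
  2 × C: no H
  2 × N (aromatic): no H
  2 × O: no H
  1 × C: 3 H
  1 × Cl: no H
  1 × F: no H
  1 × N: 1 H
  1 × N: no H
  Total hydrogens = 4.
Molecular formula: C7H4ClFN4O2

C7H4ClFN4O2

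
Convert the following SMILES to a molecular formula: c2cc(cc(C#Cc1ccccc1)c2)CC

C16H14

Heavy atoms from the SMILES: 16 C.
Implicit hydrogens by atom environment:
  9 × C (aromatic): 1 H each → 9
  3 × C (aromatic): no H
  2 × C: no H
  1 × C: 3 H
  1 × C: 2 H
  Total hydrogens = 14.
Molecular formula: C16H14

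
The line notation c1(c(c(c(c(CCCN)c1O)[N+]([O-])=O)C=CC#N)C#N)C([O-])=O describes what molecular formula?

Heavy atoms from the SMILES: 14 C, 4 N, 5 O.
Implicit hydrogens by atom environment:
  6 × C (aromatic): no H
  3 × C: 2 H each → 6
  3 × C: no H
  2 × C: 1 H each → 2
  2 × N: no H
  2 × O: no H
  2 × O (charge -1): no H
  1 × N: 2 H
  1 × N (charge +1): no H
  1 × O: 1 H
  Total hydrogens = 11.
Net charge -1.
Molecular formula: C14H11N4O5-

C14H11N4O5-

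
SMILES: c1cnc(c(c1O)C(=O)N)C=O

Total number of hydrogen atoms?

6

Hydrogens are implicit in SMILES; fill each atom to its normal valence:
  3 × C (aromatic): no H
  2 × C (aromatic): 1 H each → 2
  2 × O: no H
  1 × C: 1 H
  1 × C: no H
  1 × N: 2 H
  1 × N (aromatic): no H
  1 × O: 1 H
  Total hydrogens = 6.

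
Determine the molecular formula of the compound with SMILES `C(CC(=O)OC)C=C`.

C6H10O2

Heavy atoms from the SMILES: 6 C, 2 O.
Implicit hydrogens by atom environment:
  3 × C: 2 H each → 6
  2 × O: no H
  1 × C: 3 H
  1 × C: 1 H
  1 × C: no H
  Total hydrogens = 10.
Molecular formula: C6H10O2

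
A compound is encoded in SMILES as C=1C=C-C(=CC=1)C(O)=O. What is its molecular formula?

Heavy atoms from the SMILES: 7 C, 2 O.
Implicit hydrogens by atom environment:
  5 × C (aromatic): 1 H each → 5
  1 × C (aromatic): no H
  1 × C: no H
  1 × O: 1 H
  1 × O: no H
  Total hydrogens = 6.
Molecular formula: C7H6O2

C7H6O2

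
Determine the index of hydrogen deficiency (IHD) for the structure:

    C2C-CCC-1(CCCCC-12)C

Molecular formula from the SMILES: C11H20.
DoU = (2C + 2 + N − H − X)/2 = (2·11 + 2 + 0 − 20 − 0)/2 = 4/2 = 2.
(Structurally: 2 ring(s) + 0 π bond(s) = 2.)

2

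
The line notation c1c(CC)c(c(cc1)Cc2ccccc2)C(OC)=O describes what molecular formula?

C17H18O2

Heavy atoms from the SMILES: 17 C, 2 O.
Implicit hydrogens by atom environment:
  8 × C (aromatic): 1 H each → 8
  4 × C (aromatic): no H
  2 × C: 3 H each → 6
  2 × C: 2 H each → 4
  2 × O: no H
  1 × C: no H
  Total hydrogens = 18.
Molecular formula: C17H18O2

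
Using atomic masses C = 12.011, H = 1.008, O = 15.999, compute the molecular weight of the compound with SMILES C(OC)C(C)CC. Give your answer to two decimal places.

102.18

Molecular formula: C6H14O.
M = 6×12.011 + 14×1.008 + 1×15.999 = 102.18 g/mol.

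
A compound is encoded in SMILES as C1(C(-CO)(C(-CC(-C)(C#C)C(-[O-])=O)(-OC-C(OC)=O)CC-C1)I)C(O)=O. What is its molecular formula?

Heavy atoms from the SMILES: 17 C, 1 I, 8 O.
Implicit hydrogens by atom environment:
  7 × C: no H
  6 × C: 2 H each → 12
  5 × O: no H
  2 × C: 3 H each → 6
  2 × C: 1 H each → 2
  2 × O: 1 H each → 2
  1 × I: no H
  1 × O (charge -1): no H
  Total hydrogens = 22.
Net charge -1.
Molecular formula: C17H22IO8-

C17H22IO8-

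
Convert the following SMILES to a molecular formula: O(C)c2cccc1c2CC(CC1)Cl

Heavy atoms from the SMILES: 11 C, 1 Cl, 1 O.
Implicit hydrogens by atom environment:
  3 × C: 2 H each → 6
  3 × C (aromatic): 1 H each → 3
  3 × C (aromatic): no H
  1 × C: 3 H
  1 × C: 1 H
  1 × Cl: no H
  1 × O: no H
  Total hydrogens = 13.
Molecular formula: C11H13ClO

C11H13ClO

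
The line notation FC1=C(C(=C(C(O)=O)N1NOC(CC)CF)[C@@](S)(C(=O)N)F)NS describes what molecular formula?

Heavy atoms from the SMILES: 11 C, 3 F, 4 N, 4 O, 2 S.
Implicit hydrogens by atom environment:
  4 × C (aromatic): no H
  3 × C: no H
  3 × F: no H
  3 × O: no H
  2 × C: 2 H each → 4
  2 × N: 1 H each → 2
  2 × S: 1 H each → 2
  1 × C: 3 H
  1 × C: 1 H
  1 × N: 2 H
  1 × N (aromatic): no H
  1 × O: 1 H
  Total hydrogens = 15.
Molecular formula: C11H15F3N4O4S2

C11H15F3N4O4S2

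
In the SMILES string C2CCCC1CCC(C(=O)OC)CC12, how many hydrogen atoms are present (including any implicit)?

20

Hydrogens are implicit in SMILES; fill each atom to its normal valence:
  7 × C: 2 H each → 14
  3 × C: 1 H each → 3
  2 × O: no H
  1 × C: 3 H
  1 × C: no H
  Total hydrogens = 20.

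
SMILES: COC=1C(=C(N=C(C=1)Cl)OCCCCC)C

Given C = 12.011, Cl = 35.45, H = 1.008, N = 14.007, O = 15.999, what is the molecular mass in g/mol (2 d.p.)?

Molecular formula: C12H18ClNO2.
M = 12×12.011 + 1×35.45 + 18×1.008 + 1×14.007 + 2×15.999 = 243.73 g/mol.

243.73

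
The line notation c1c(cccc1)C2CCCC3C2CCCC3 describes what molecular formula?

Heavy atoms from the SMILES: 16 C.
Implicit hydrogens by atom environment:
  7 × C: 2 H each → 14
  5 × C (aromatic): 1 H each → 5
  3 × C: 1 H each → 3
  1 × C (aromatic): no H
  Total hydrogens = 22.
Molecular formula: C16H22

C16H22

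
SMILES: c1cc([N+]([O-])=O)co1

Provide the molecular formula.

Heavy atoms from the SMILES: 4 C, 1 N, 3 O.
Implicit hydrogens by atom environment:
  3 × C (aromatic): 1 H each → 3
  1 × C (aromatic): no H
  1 × N (charge +1): no H
  1 × O (aromatic): no H
  1 × O: no H
  1 × O (charge -1): no H
  Total hydrogens = 3.
Molecular formula: C4H3NO3

C4H3NO3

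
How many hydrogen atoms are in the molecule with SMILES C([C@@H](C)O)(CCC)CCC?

20

Hydrogens are implicit in SMILES; fill each atom to its normal valence:
  4 × C: 2 H each → 8
  3 × C: 3 H each → 9
  2 × C: 1 H each → 2
  1 × O: 1 H
  Total hydrogens = 20.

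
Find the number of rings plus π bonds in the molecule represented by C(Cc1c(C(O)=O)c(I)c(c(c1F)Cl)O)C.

5

Molecular formula from the SMILES: C10H9ClFIO3.
DoU = (2C + 2 + N − H − X)/2 = (2·10 + 2 + 0 − 9 − 3)/2 = 10/2 = 5.
(Structurally: 1 ring(s) + 4 π bond(s) = 5.)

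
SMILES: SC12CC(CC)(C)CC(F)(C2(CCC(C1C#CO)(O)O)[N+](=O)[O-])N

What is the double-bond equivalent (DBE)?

5

Molecular formula from the SMILES: C15H23FN2O5S.
DoU = (2C + 2 + N − H − X)/2 = (2·15 + 2 + 2 − 23 − 1)/2 = 10/2 = 5.
(Structurally: 2 ring(s) + 3 π bond(s) = 5.)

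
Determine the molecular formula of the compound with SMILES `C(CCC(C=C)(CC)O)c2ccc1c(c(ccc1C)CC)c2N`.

Heavy atoms from the SMILES: 21 C, 1 N, 1 O.
Implicit hydrogens by atom environment:
  6 × C: 2 H each → 12
  6 × C (aromatic): no H
  4 × C (aromatic): 1 H each → 4
  3 × C: 3 H each → 9
  1 × C: 1 H
  1 × C: no H
  1 × N: 2 H
  1 × O: 1 H
  Total hydrogens = 29.
Molecular formula: C21H29NO

C21H29NO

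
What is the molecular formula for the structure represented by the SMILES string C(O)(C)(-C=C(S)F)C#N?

Heavy atoms from the SMILES: 5 C, 1 F, 1 N, 1 O, 1 S.
Implicit hydrogens by atom environment:
  3 × C: no H
  1 × C: 3 H
  1 × C: 1 H
  1 × F: no H
  1 × N: no H
  1 × O: 1 H
  1 × S: 1 H
  Total hydrogens = 6.
Molecular formula: C5H6FNOS

C5H6FNOS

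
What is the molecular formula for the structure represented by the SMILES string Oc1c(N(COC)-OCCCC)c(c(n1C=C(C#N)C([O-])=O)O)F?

Heavy atoms from the SMILES: 14 C, 1 F, 3 N, 6 O.
Implicit hydrogens by atom environment:
  4 × C: 2 H each → 8
  4 × C (aromatic): no H
  3 × C: no H
  3 × O: no H
  2 × C: 3 H each → 6
  2 × N: no H
  2 × O: 1 H each → 2
  1 × C: 1 H
  1 × F: no H
  1 × N (aromatic): no H
  1 × O (charge -1): no H
  Total hydrogens = 17.
Net charge -1.
Molecular formula: C14H17FN3O6-

C14H17FN3O6-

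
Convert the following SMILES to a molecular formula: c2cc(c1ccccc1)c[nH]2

C10H9N

Heavy atoms from the SMILES: 10 C, 1 N.
Implicit hydrogens by atom environment:
  8 × C (aromatic): 1 H each → 8
  2 × C (aromatic): no H
  1 × N (aromatic): 1 H
  Total hydrogens = 9.
Molecular formula: C10H9N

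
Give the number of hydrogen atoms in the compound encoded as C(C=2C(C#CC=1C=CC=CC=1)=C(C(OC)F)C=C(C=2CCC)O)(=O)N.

Hydrogens are implicit in SMILES; fill each atom to its normal valence:
  6 × C (aromatic): 1 H each → 6
  6 × C (aromatic): no H
  3 × C: no H
  2 × C: 3 H each → 6
  2 × C: 2 H each → 4
  2 × O: no H
  1 × C: 1 H
  1 × F: no H
  1 × N: 2 H
  1 × O: 1 H
  Total hydrogens = 20.

20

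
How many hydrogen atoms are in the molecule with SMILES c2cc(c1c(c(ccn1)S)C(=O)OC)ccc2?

11

Hydrogens are implicit in SMILES; fill each atom to its normal valence:
  7 × C (aromatic): 1 H each → 7
  4 × C (aromatic): no H
  2 × O: no H
  1 × C: 3 H
  1 × C: no H
  1 × N (aromatic): no H
  1 × S: 1 H
  Total hydrogens = 11.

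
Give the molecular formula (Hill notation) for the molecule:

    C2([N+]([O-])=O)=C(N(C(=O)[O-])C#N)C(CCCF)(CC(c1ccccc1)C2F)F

Heavy atoms from the SMILES: 17 C, 3 F, 3 N, 4 O.
Implicit hydrogens by atom environment:
  5 × C (aromatic): 1 H each → 5
  5 × C: no H
  4 × C: 2 H each → 8
  3 × F: no H
  2 × C: 1 H each → 2
  2 × N: no H
  2 × O: no H
  2 × O (charge -1): no H
  1 × C (aromatic): no H
  1 × N (charge +1): no H
  Total hydrogens = 15.
Net charge -1.
Molecular formula: C17H15F3N3O4-

C17H15F3N3O4-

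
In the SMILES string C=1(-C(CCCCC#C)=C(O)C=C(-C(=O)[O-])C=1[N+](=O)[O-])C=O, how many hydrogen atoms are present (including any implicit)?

Hydrogens are implicit in SMILES; fill each atom to its normal valence:
  5 × C (aromatic): no H
  4 × C: 2 H each → 8
  3 × O: no H
  2 × C: 1 H each → 2
  2 × C: no H
  2 × O (charge -1): no H
  1 × C (aromatic): 1 H
  1 × N (charge +1): no H
  1 × O: 1 H
  Total hydrogens = 12.

12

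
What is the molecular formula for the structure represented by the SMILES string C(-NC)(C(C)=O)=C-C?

Heavy atoms from the SMILES: 6 C, 1 N, 1 O.
Implicit hydrogens by atom environment:
  3 × C: 3 H each → 9
  2 × C: no H
  1 × C: 1 H
  1 × N: 1 H
  1 × O: no H
  Total hydrogens = 11.
Molecular formula: C6H11NO

C6H11NO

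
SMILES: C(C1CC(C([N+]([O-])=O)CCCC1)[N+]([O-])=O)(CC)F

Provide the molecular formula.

C11H19FN2O4

Heavy atoms from the SMILES: 11 C, 1 F, 2 N, 4 O.
Implicit hydrogens by atom environment:
  6 × C: 2 H each → 12
  4 × C: 1 H each → 4
  2 × N (charge +1): no H
  2 × O: no H
  2 × O (charge -1): no H
  1 × C: 3 H
  1 × F: no H
  Total hydrogens = 19.
Molecular formula: C11H19FN2O4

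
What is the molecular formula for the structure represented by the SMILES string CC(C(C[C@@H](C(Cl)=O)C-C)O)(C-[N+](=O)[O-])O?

Heavy atoms from the SMILES: 9 C, 1 Cl, 1 N, 5 O.
Implicit hydrogens by atom environment:
  3 × C: 2 H each → 6
  2 × C: 3 H each → 6
  2 × C: 1 H each → 2
  2 × C: no H
  2 × O: 1 H each → 2
  2 × O: no H
  1 × Cl: no H
  1 × N (charge +1): no H
  1 × O (charge -1): no H
  Total hydrogens = 16.
Molecular formula: C9H16ClNO5

C9H16ClNO5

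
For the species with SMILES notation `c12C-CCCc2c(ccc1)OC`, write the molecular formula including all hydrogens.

C11H14O

Heavy atoms from the SMILES: 11 C, 1 O.
Implicit hydrogens by atom environment:
  4 × C: 2 H each → 8
  3 × C (aromatic): 1 H each → 3
  3 × C (aromatic): no H
  1 × C: 3 H
  1 × O: no H
  Total hydrogens = 14.
Molecular formula: C11H14O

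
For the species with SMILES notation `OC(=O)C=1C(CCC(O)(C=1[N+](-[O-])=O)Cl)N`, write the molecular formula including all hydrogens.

C7H9ClN2O5

Heavy atoms from the SMILES: 7 C, 1 Cl, 2 N, 5 O.
Implicit hydrogens by atom environment:
  4 × C: no H
  2 × C: 2 H each → 4
  2 × O: 1 H each → 2
  2 × O: no H
  1 × C: 1 H
  1 × Cl: no H
  1 × N: 2 H
  1 × N (charge +1): no H
  1 × O (charge -1): no H
  Total hydrogens = 9.
Molecular formula: C7H9ClN2O5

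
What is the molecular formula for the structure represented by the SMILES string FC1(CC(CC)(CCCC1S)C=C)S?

C11H19FS2

Heavy atoms from the SMILES: 11 C, 1 F, 2 S.
Implicit hydrogens by atom environment:
  6 × C: 2 H each → 12
  2 × C: 1 H each → 2
  2 × C: no H
  2 × S: 1 H each → 2
  1 × C: 3 H
  1 × F: no H
  Total hydrogens = 19.
Molecular formula: C11H19FS2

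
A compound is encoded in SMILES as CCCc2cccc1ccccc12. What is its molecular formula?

Heavy atoms from the SMILES: 13 C.
Implicit hydrogens by atom environment:
  7 × C (aromatic): 1 H each → 7
  3 × C (aromatic): no H
  2 × C: 2 H each → 4
  1 × C: 3 H
  Total hydrogens = 14.
Molecular formula: C13H14

C13H14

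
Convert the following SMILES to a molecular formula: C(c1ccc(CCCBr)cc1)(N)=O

Heavy atoms from the SMILES: 1 Br, 10 C, 1 N, 1 O.
Implicit hydrogens by atom environment:
  4 × C (aromatic): 1 H each → 4
  3 × C: 2 H each → 6
  2 × C (aromatic): no H
  1 × Br: no H
  1 × C: no H
  1 × N: 2 H
  1 × O: no H
  Total hydrogens = 12.
Molecular formula: C10H12BrNO

C10H12BrNO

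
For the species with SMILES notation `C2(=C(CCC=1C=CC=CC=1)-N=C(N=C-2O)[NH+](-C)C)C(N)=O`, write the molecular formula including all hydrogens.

C15H19N4O2+

Heavy atoms from the SMILES: 15 C, 4 N, 2 O.
Implicit hydrogens by atom environment:
  5 × C (aromatic): 1 H each → 5
  5 × C (aromatic): no H
  2 × C: 3 H each → 6
  2 × C: 2 H each → 4
  2 × N (aromatic): no H
  1 × C: no H
  1 × N: 2 H
  1 × N (charge +1): 1 H
  1 × O: 1 H
  1 × O: no H
  Total hydrogens = 19.
Net charge +1.
Molecular formula: C15H19N4O2+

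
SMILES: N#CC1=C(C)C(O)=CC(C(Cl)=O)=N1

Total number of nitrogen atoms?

The symbol for nitrogen appears 2 times in the SMILES.

2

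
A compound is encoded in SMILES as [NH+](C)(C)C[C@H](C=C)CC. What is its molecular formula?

C8H18N+

Heavy atoms from the SMILES: 8 C, 1 N.
Implicit hydrogens by atom environment:
  3 × C: 3 H each → 9
  3 × C: 2 H each → 6
  2 × C: 1 H each → 2
  1 × N (charge +1): 1 H
  Total hydrogens = 18.
Net charge +1.
Molecular formula: C8H18N+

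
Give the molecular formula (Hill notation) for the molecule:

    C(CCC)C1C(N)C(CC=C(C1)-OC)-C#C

C14H23NO

Heavy atoms from the SMILES: 14 C, 1 N, 1 O.
Implicit hydrogens by atom environment:
  5 × C: 2 H each → 10
  5 × C: 1 H each → 5
  2 × C: 3 H each → 6
  2 × C: no H
  1 × N: 2 H
  1 × O: no H
  Total hydrogens = 23.
Molecular formula: C14H23NO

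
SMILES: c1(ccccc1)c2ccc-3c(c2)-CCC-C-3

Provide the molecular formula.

Heavy atoms from the SMILES: 16 C.
Implicit hydrogens by atom environment:
  8 × C (aromatic): 1 H each → 8
  4 × C: 2 H each → 8
  4 × C (aromatic): no H
  Total hydrogens = 16.
Molecular formula: C16H16

C16H16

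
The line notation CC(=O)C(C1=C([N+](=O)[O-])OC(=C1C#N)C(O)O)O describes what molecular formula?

C9H8N2O7

Heavy atoms from the SMILES: 9 C, 2 N, 7 O.
Implicit hydrogens by atom environment:
  4 × C (aromatic): no H
  3 × O: 1 H each → 3
  2 × C: 1 H each → 2
  2 × C: no H
  2 × O: no H
  1 × C: 3 H
  1 × N (charge +1): no H
  1 × N: no H
  1 × O (aromatic): no H
  1 × O (charge -1): no H
  Total hydrogens = 8.
Molecular formula: C9H8N2O7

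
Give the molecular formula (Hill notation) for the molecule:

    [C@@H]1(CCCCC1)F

Heavy atoms from the SMILES: 6 C, 1 F.
Implicit hydrogens by atom environment:
  5 × C: 2 H each → 10
  1 × C: 1 H
  1 × F: no H
  Total hydrogens = 11.
Molecular formula: C6H11F

C6H11F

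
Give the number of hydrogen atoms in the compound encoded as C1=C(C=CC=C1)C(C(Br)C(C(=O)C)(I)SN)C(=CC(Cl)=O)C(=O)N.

Hydrogens are implicit in SMILES; fill each atom to its normal valence:
  5 × C (aromatic): 1 H each → 5
  5 × C: no H
  3 × C: 1 H each → 3
  3 × O: no H
  2 × N: 2 H each → 4
  1 × Br: no H
  1 × C: 3 H
  1 × C (aromatic): no H
  1 × Cl: no H
  1 × I: no H
  1 × S: no H
  Total hydrogens = 15.

15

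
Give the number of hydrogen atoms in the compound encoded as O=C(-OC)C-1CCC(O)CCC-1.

16

Hydrogens are implicit in SMILES; fill each atom to its normal valence:
  5 × C: 2 H each → 10
  2 × C: 1 H each → 2
  2 × O: no H
  1 × C: 3 H
  1 × C: no H
  1 × O: 1 H
  Total hydrogens = 16.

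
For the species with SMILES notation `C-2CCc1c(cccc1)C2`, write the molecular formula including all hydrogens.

C10H12

Heavy atoms from the SMILES: 10 C.
Implicit hydrogens by atom environment:
  4 × C: 2 H each → 8
  4 × C (aromatic): 1 H each → 4
  2 × C (aromatic): no H
  Total hydrogens = 12.
Molecular formula: C10H12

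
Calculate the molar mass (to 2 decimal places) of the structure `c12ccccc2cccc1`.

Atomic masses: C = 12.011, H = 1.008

128.17

Molecular formula: C10H8.
M = 10×12.011 + 8×1.008 = 128.17 g/mol.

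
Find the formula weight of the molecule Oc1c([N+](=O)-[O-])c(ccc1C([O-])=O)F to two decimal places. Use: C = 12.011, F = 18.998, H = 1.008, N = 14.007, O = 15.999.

200.10

Molecular formula: C7H3FNO5-.
M = 7×12.011 + 1×18.998 + 3×1.008 + 1×14.007 + 5×15.999 = 200.10 g/mol.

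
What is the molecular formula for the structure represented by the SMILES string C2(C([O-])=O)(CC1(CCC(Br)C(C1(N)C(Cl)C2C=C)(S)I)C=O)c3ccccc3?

C20H21BrClINO3S-

Heavy atoms from the SMILES: 1 Br, 20 C, 1 Cl, 1 I, 1 N, 3 O, 1 S.
Implicit hydrogens by atom environment:
  5 × C: 1 H each → 5
  5 × C (aromatic): 1 H each → 5
  5 × C: no H
  4 × C: 2 H each → 8
  2 × O: no H
  1 × Br: no H
  1 × C (aromatic): no H
  1 × Cl: no H
  1 × I: no H
  1 × N: 2 H
  1 × O (charge -1): no H
  1 × S: 1 H
  Total hydrogens = 21.
Net charge -1.
Molecular formula: C20H21BrClINO3S-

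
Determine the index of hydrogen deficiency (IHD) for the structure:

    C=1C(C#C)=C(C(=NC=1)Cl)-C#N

Molecular formula from the SMILES: C8H3ClN2.
DoU = (2C + 2 + N − H − X)/2 = (2·8 + 2 + 2 − 3 − 1)/2 = 16/2 = 8.
(Structurally: 1 ring(s) + 7 π bond(s) = 8.)

8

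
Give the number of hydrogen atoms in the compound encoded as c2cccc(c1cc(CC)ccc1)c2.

14

Hydrogens are implicit in SMILES; fill each atom to its normal valence:
  9 × C (aromatic): 1 H each → 9
  3 × C (aromatic): no H
  1 × C: 3 H
  1 × C: 2 H
  Total hydrogens = 14.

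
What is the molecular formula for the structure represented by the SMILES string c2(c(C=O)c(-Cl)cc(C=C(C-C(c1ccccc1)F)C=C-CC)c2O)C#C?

Heavy atoms from the SMILES: 23 C, 1 Cl, 1 F, 2 O.
Implicit hydrogens by atom environment:
  6 × C (aromatic): 1 H each → 6
  6 × C: 1 H each → 6
  6 × C (aromatic): no H
  2 × C: 2 H each → 4
  2 × C: no H
  1 × C: 3 H
  1 × Cl: no H
  1 × F: no H
  1 × O: 1 H
  1 × O: no H
  Total hydrogens = 20.
Molecular formula: C23H20ClFO2

C23H20ClFO2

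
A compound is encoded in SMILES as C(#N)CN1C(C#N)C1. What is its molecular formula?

Heavy atoms from the SMILES: 5 C, 3 N.
Implicit hydrogens by atom environment:
  3 × N: no H
  2 × C: 2 H each → 4
  2 × C: no H
  1 × C: 1 H
  Total hydrogens = 5.
Molecular formula: C5H5N3

C5H5N3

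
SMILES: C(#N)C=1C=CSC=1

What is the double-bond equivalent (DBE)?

Molecular formula from the SMILES: C5H3NS.
DoU = (2C + 2 + N − H − X)/2 = (2·5 + 2 + 1 − 3 − 0)/2 = 10/2 = 5.
(Structurally: 1 ring(s) + 4 π bond(s) = 5.)

5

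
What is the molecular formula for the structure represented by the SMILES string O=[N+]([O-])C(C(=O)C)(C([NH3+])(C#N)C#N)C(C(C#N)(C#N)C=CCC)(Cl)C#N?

Heavy atoms from the SMILES: 15 C, 1 Cl, 7 N, 3 O.
Implicit hydrogens by atom environment:
  10 × C: no H
  5 × N: no H
  2 × C: 3 H each → 6
  2 × C: 1 H each → 2
  2 × O: no H
  1 × C: 2 H
  1 × Cl: no H
  1 × N (charge +1): 3 H
  1 × N (charge +1): no H
  1 × O (charge -1): no H
  Total hydrogens = 13.
Net charge +1.
Molecular formula: C15H13ClN7O3+

C15H13ClN7O3+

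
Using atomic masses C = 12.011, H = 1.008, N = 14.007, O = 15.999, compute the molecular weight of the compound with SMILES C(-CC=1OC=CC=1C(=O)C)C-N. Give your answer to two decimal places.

Molecular formula: C9H13NO2.
M = 9×12.011 + 13×1.008 + 1×14.007 + 2×15.999 = 167.21 g/mol.

167.21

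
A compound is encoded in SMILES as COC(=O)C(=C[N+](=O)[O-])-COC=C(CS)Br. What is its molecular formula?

Heavy atoms from the SMILES: 1 Br, 8 C, 1 N, 5 O, 1 S.
Implicit hydrogens by atom environment:
  4 × O: no H
  3 × C: no H
  2 × C: 2 H each → 4
  2 × C: 1 H each → 2
  1 × Br: no H
  1 × C: 3 H
  1 × N (charge +1): no H
  1 × O (charge -1): no H
  1 × S: 1 H
  Total hydrogens = 10.
Molecular formula: C8H10BrNO5S

C8H10BrNO5S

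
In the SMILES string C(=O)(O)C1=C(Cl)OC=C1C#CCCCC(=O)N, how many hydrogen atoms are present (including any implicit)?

10

Hydrogens are implicit in SMILES; fill each atom to its normal valence:
  4 × C: no H
  3 × C: 2 H each → 6
  3 × C (aromatic): no H
  2 × O: no H
  1 × C (aromatic): 1 H
  1 × Cl: no H
  1 × N: 2 H
  1 × O: 1 H
  1 × O (aromatic): no H
  Total hydrogens = 10.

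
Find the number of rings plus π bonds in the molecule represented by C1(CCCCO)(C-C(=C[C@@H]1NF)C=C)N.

3

Molecular formula from the SMILES: C11H19FN2O.
DoU = (2C + 2 + N − H − X)/2 = (2·11 + 2 + 2 − 19 − 1)/2 = 6/2 = 3.
(Structurally: 1 ring(s) + 2 π bond(s) = 3.)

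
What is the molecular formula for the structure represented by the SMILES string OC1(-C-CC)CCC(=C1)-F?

Heavy atoms from the SMILES: 8 C, 1 F, 1 O.
Implicit hydrogens by atom environment:
  4 × C: 2 H each → 8
  2 × C: no H
  1 × C: 3 H
  1 × C: 1 H
  1 × F: no H
  1 × O: 1 H
  Total hydrogens = 13.
Molecular formula: C8H13FO

C8H13FO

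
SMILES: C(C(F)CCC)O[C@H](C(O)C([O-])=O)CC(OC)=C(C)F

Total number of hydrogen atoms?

Hydrogens are implicit in SMILES; fill each atom to its normal valence:
  4 × C: 2 H each → 8
  3 × C: 3 H each → 9
  3 × C: 1 H each → 3
  3 × C: no H
  3 × O: no H
  2 × F: no H
  1 × O: 1 H
  1 × O (charge -1): no H
  Total hydrogens = 21.

21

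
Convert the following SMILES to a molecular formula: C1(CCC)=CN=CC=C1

C8H11N

Heavy atoms from the SMILES: 8 C, 1 N.
Implicit hydrogens by atom environment:
  4 × C (aromatic): 1 H each → 4
  2 × C: 2 H each → 4
  1 × C: 3 H
  1 × C (aromatic): no H
  1 × N (aromatic): no H
  Total hydrogens = 11.
Molecular formula: C8H11N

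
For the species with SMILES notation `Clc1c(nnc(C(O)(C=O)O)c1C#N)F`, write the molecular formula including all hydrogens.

C7H3ClFN3O3

Heavy atoms from the SMILES: 7 C, 1 Cl, 1 F, 3 N, 3 O.
Implicit hydrogens by atom environment:
  4 × C (aromatic): no H
  2 × C: no H
  2 × N (aromatic): no H
  2 × O: 1 H each → 2
  1 × C: 1 H
  1 × Cl: no H
  1 × F: no H
  1 × N: no H
  1 × O: no H
  Total hydrogens = 3.
Molecular formula: C7H3ClFN3O3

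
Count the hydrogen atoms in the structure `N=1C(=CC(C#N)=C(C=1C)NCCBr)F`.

9

Hydrogens are implicit in SMILES; fill each atom to its normal valence:
  4 × C (aromatic): no H
  2 × C: 2 H each → 4
  1 × Br: no H
  1 × C: 3 H
  1 × C (aromatic): 1 H
  1 × C: no H
  1 × F: no H
  1 × N: 1 H
  1 × N (aromatic): no H
  1 × N: no H
  Total hydrogens = 9.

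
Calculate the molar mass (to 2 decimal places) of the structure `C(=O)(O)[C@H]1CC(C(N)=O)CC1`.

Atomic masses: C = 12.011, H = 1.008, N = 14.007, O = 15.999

157.17

Molecular formula: C7H11NO3.
M = 7×12.011 + 11×1.008 + 1×14.007 + 3×15.999 = 157.17 g/mol.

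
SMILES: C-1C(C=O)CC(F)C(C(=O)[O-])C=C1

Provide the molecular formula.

C9H10FO3-

Heavy atoms from the SMILES: 9 C, 1 F, 3 O.
Implicit hydrogens by atom environment:
  6 × C: 1 H each → 6
  2 × C: 2 H each → 4
  2 × O: no H
  1 × C: no H
  1 × F: no H
  1 × O (charge -1): no H
  Total hydrogens = 10.
Net charge -1.
Molecular formula: C9H10FO3-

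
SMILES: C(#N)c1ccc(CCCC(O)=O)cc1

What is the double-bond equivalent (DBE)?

7

Molecular formula from the SMILES: C11H11NO2.
DoU = (2C + 2 + N − H − X)/2 = (2·11 + 2 + 1 − 11 − 0)/2 = 14/2 = 7.
(Structurally: 1 ring(s) + 6 π bond(s) = 7.)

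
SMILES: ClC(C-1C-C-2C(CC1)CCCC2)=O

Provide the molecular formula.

Heavy atoms from the SMILES: 11 C, 1 Cl, 1 O.
Implicit hydrogens by atom environment:
  7 × C: 2 H each → 14
  3 × C: 1 H each → 3
  1 × C: no H
  1 × Cl: no H
  1 × O: no H
  Total hydrogens = 17.
Molecular formula: C11H17ClO

C11H17ClO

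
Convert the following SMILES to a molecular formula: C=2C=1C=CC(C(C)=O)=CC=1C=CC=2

Heavy atoms from the SMILES: 12 C, 1 O.
Implicit hydrogens by atom environment:
  7 × C (aromatic): 1 H each → 7
  3 × C (aromatic): no H
  1 × C: 3 H
  1 × C: no H
  1 × O: no H
  Total hydrogens = 10.
Molecular formula: C12H10O

C12H10O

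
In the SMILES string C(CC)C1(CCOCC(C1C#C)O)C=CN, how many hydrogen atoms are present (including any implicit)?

Hydrogens are implicit in SMILES; fill each atom to its normal valence:
  5 × C: 2 H each → 10
  5 × C: 1 H each → 5
  2 × C: no H
  1 × C: 3 H
  1 × N: 2 H
  1 × O: 1 H
  1 × O: no H
  Total hydrogens = 21.

21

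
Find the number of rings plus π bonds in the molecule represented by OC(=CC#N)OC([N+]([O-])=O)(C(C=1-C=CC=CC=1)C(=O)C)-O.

Molecular formula from the SMILES: C13H12N2O6.
DoU = (2C + 2 + N − H − X)/2 = (2·13 + 2 + 2 − 12 − 0)/2 = 18/2 = 9.
(Structurally: 1 ring(s) + 8 π bond(s) = 9.)

9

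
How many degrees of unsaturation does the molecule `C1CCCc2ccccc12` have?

Molecular formula from the SMILES: C10H12.
DoU = (2C + 2 + N − H − X)/2 = (2·10 + 2 + 0 − 12 − 0)/2 = 10/2 = 5.
(Structurally: 2 ring(s) + 3 π bond(s) = 5.)

5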